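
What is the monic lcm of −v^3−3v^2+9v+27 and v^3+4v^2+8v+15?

Euclidean algorithm in ℚ[v]:
  −v^3−3v^2+9v+27 = (−1)(v^3+4v^2+8v+15) + (v^2+17v+42)
  v^3+4v^2+8v+15 = (v−13)(v^2+17v+42) + (187v+561)
  v^2+17v+42 = ((1/187)v+14/187)(187v+561) + (0)
Last nonzero remainder: 187v+561. Dividing through by 187 gives the monic gcd v+3.
Then lcm(f, g) = f·g / gcd(f, g); expanding and making the result monic gives the answer.

v^5+4v^4−v^3−21v^2−72v−135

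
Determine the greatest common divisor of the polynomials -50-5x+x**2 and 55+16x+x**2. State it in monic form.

Apply the Euclidean algorithm:
  x**2-5x-50 = (x**2+16x+55) + (-21x-105)
  x**2+16x+55 = (-(1/21)x-11/21)(-21x-105) + (0)
Last nonzero remainder: -21x-105. Dividing through by -21 gives the monic gcd x+5.

5+x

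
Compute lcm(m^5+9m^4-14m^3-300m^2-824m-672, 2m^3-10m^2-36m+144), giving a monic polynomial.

m^6+6m^5-41m^4-258m^3+76m^2+1800m+2016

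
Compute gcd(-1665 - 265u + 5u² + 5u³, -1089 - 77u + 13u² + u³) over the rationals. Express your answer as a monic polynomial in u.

-9 + u

Euclidean algorithm in ℚ[u]:
  5u³ + 5u² - 265u - 1665 = (5)(u³ + 13u² - 77u - 1089) + (-60u² + 120u + 3780)
  u³ + 13u² - 77u - 1089 = (-(1/60)u - 1/4)(-60u² + 120u + 3780) + (16u - 144)
  -60u² + 120u + 3780 = (-(15/4)u - 105/4)(16u - 144) + (0)
Last nonzero remainder: 16u - 144. Dividing through by 16 gives the monic gcd u - 9.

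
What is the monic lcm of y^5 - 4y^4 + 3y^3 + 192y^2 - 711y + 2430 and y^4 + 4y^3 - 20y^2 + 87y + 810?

y^6 + y^5 - 17y^4 + 207y^3 + 249y^2 - 1125y + 12150

Repeated division with remainder:
  y^5 - 4y^4 + 3y^3 + 192y^2 - 711y + 2430 = (y - 8)(y^4 + 4y^3 - 20y^2 + 87y + 810) + (55y^3 - 55y^2 - 825y + 8910)
  y^4 + 4y^3 - 20y^2 + 87y + 810 = ((1/55)y + 1/11)(55y^3 - 55y^2 - 825y + 8910) + (0)
Last nonzero remainder: 55y^3 - 55y^2 - 825y + 8910. Dividing through by 55 gives the monic gcd y^3 - y^2 - 15y + 162.
Then lcm(f, g) = f·g / gcd(f, g); expanding and making the result monic gives the answer.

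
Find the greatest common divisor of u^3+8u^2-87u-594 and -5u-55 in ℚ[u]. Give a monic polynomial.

Apply the Euclidean algorithm:
  u^3+8u^2-87u-594 = (-(1/5)u^2+(3/5)u+54/5)(-5u-55) + (0)
Last nonzero remainder: -5u-55. Dividing through by -5 gives the monic gcd u+11.

u+11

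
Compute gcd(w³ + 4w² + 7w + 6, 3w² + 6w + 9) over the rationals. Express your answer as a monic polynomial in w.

w² + 2w + 3

By polynomial division,
  w³ + 4w² + 7w + 6 = ((1/3)w + 2/3)(3w² + 6w + 9) + (0)
Last nonzero remainder: 3w² + 6w + 9. Dividing through by 3 gives the monic gcd w² + 2w + 3.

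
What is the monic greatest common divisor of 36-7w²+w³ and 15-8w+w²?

Repeated division with remainder:
  w³-7w²+36 = (w+1)(w²-8w+15) + (-7w+21)
  w²-8w+15 = (-(1/7)w+5/7)(-7w+21) + (0)
Last nonzero remainder: -7w+21. Dividing through by -7 gives the monic gcd w-3.

-3+w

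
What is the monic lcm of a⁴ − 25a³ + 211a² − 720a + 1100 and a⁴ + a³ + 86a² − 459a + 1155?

a⁶ − 19a⁵ + 166a⁴ − 2079a³ + 18935a² − 69000a + 115500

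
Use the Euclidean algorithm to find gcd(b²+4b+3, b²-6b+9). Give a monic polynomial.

1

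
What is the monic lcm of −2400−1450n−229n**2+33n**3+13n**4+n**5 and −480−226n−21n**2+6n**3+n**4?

By polynomial division,
  n**5+13n**4+33n**3−229n**2−1450n−2400 = (n+7)(n**4+6n**3−21n**2−226n−480) + (12n**3+144n**2+612n+960)
  n**4+6n**3−21n**2−226n−480 = ((1/12)n−1/2)(12n**3+144n**2+612n+960) + (0)
Last nonzero remainder: 12n**3+144n**2+612n+960. Dividing through by 12 gives the monic gcd n**3+12n**2+51n+80.
Then lcm(f, g) = f·g / gcd(f, g); expanding and making the result monic gives the answer.

14400+6300n−76n**2−427n**3−45n**4+7n**5+n**6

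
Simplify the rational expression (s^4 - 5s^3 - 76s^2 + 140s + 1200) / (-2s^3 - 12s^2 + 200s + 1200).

Repeated division with remainder:
  s^4 - 5s^3 - 76s^2 + 140s + 1200 = (-(1/2)s + 11/2)(-2s^3 - 12s^2 + 200s + 1200) + (90s^2 - 360s - 5400)
  -2s^3 - 12s^2 + 200s + 1200 = (-(1/45)s - 2/9)(90s^2 - 360s - 5400) + (0)
Last nonzero remainder: 90s^2 - 360s - 5400. Dividing through by 90 gives the monic gcd s^2 - 4s - 60.
Cancel s^2 - 4s - 60 from numerator and denominator to get the reduced form.

(-s^2 + s + 20)/(2s + 20)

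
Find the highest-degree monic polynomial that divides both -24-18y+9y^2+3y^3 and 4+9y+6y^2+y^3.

By polynomial division,
  3y^3+9y^2-18y-24 = (3)(y^3+6y^2+9y+4) + (-9y^2-45y-36)
  y^3+6y^2+9y+4 = (-(1/9)y-1/9)(-9y^2-45y-36) + (0)
Last nonzero remainder: -9y^2-45y-36. Dividing through by -9 gives the monic gcd y^2+5y+4.

4+5y+y^2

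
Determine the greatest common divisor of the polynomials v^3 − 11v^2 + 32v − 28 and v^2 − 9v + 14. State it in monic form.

v^2 − 9v + 14

Euclidean algorithm in ℚ[v]:
  v^3 − 11v^2 + 32v − 28 = (v − 2)(v^2 − 9v + 14) + (0)
The last nonzero remainder v^2 − 9v + 14 is already monic.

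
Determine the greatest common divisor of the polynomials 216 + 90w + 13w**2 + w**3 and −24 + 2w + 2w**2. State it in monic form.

Euclidean algorithm in ℚ[w]:
  w**3 + 13w**2 + 90w + 216 = ((1/2)w + 6)(2w**2 + 2w − 24) + (90w + 360)
  2w**2 + 2w − 24 = ((1/45)w − 1/15)(90w + 360) + (0)
Last nonzero remainder: 90w + 360. Dividing through by 90 gives the monic gcd w + 4.

4 + w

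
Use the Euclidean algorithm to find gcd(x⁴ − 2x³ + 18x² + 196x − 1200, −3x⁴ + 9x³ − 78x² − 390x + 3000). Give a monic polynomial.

Repeated division with remainder:
  x⁴ − 2x³ + 18x² + 196x − 1200 = (−1/3)(−3x⁴ + 9x³ − 78x² − 390x + 3000) + (x³ − 8x² + 66x − 200)
  −3x⁴ + 9x³ − 78x² − 390x + 3000 = (−3x − 15)(x³ − 8x² + 66x − 200) + (0)
The last nonzero remainder x³ − 8x² + 66x − 200 is already monic.

x³ − 8x² + 66x − 200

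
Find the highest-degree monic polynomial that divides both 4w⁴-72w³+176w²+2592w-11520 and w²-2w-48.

Apply the Euclidean algorithm:
  4w⁴-72w³+176w²+2592w-11520 = (4w²-64w+240)(w²-2w-48) + (0)
The last nonzero remainder w²-2w-48 is already monic.

w²-2w-48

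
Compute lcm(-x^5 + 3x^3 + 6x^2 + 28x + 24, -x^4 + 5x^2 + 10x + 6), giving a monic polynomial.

x^7 + 2x^6 - x^5 - 12x^4 - 46x^3 - 92x^2 - 104x - 48

Euclidean algorithm in ℚ[x]:
  -x^5 + 3x^3 + 6x^2 + 28x + 24 = (x)(-x^4 + 5x^2 + 10x + 6) + (-2x^3 - 4x^2 + 22x + 24)
  -x^4 + 5x^2 + 10x + 6 = ((1/2)x - 1)(-2x^3 - 4x^2 + 22x + 24) + (-10x^2 + 20x + 30)
  -2x^3 - 4x^2 + 22x + 24 = ((1/5)x + 4/5)(-10x^2 + 20x + 30) + (0)
Last nonzero remainder: -10x^2 + 20x + 30. Dividing through by -10 gives the monic gcd x^2 - 2x - 3.
Then lcm(f, g) = f·g / gcd(f, g); expanding and making the result monic gives the answer.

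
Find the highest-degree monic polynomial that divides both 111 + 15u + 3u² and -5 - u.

1

Euclidean algorithm in ℚ[u]:
  3u² + 15u + 111 = (-3u)(-u - 5) + (111)
  -u - 5 = (-(1/111)u - 5/111)(111) + (0)
The last nonzero remainder is the constant 111, so the polynomials are coprime and gcd = 1.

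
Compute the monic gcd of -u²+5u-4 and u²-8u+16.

Repeated division with remainder:
  -u²+5u-4 = (-1)(u²-8u+16) + (-3u+12)
  u²-8u+16 = (-(1/3)u+4/3)(-3u+12) + (0)
Last nonzero remainder: -3u+12. Dividing through by -3 gives the monic gcd u-4.

u-4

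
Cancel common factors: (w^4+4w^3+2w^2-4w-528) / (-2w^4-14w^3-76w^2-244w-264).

(-w^2-2w+24)/(2w^2+10w+12)

Repeated division with remainder:
  w^4+4w^3+2w^2-4w-528 = (-1/2)(-2w^4-14w^3-76w^2-244w-264) + (-3w^3-36w^2-126w-660)
  -2w^4-14w^3-76w^2-244w-264 = ((2/3)w-10/3)(-3w^3-36w^2-126w-660) + (-112w^2-224w-2464)
  -3w^3-36w^2-126w-660 = ((3/112)w+15/56)(-112w^2-224w-2464) + (0)
Last nonzero remainder: -112w^2-224w-2464. Dividing through by -112 gives the monic gcd w^2+2w+22.
Cancel w^2+2w+22 from numerator and denominator to get the reduced form.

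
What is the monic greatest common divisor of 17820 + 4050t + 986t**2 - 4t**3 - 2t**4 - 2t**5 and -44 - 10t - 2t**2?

Apply the Euclidean algorithm:
  -2t**5 - 2t**4 - 4t**3 + 986t**2 + 4050t + 17820 = (t**3 - 4t**2 - 405)(-2t**2 - 10t - 44) + (0)
Last nonzero remainder: -2t**2 - 10t - 44. Dividing through by -2 gives the monic gcd t**2 + 5t + 22.

22 + 5t + t**2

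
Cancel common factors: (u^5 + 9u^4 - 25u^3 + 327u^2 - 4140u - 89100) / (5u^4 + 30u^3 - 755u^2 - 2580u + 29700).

(u^2 - 3u + 90)/(5u - 30)

Euclidean algorithm in ℚ[u]:
  u^5 + 9u^4 - 25u^3 + 327u^2 - 4140u - 89100 = ((1/5)u + 3/5)(5u^4 + 30u^3 - 755u^2 - 2580u + 29700) + (108u^3 + 1296u^2 - 8532u - 106920)
  5u^4 + 30u^3 - 755u^2 - 2580u + 29700 = ((5/108)u - 5/18)(108u^3 + 1296u^2 - 8532u - 106920) + (0)
Last nonzero remainder: 108u^3 + 1296u^2 - 8532u - 106920. Dividing through by 108 gives the monic gcd u^3 + 12u^2 - 79u - 990.
Cancel u^3 + 12u^2 - 79u - 990 from numerator and denominator to get the reduced form.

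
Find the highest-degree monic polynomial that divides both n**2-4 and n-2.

n-2

Repeated division with remainder:
  n**2-4 = (n+2)(n-2) + (0)
The last nonzero remainder n-2 is already monic.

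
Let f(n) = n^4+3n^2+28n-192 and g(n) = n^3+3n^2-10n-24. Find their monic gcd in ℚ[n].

By polynomial division,
  n^4+3n^2+28n-192 = (n-3)(n^3+3n^2-10n-24) + (22n^2+22n-264)
  n^3+3n^2-10n-24 = ((1/22)n+1/11)(22n^2+22n-264) + (0)
Last nonzero remainder: 22n^2+22n-264. Dividing through by 22 gives the monic gcd n^2+n-12.

n^2+n-12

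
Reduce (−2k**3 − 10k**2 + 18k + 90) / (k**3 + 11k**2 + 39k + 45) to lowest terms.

By polynomial division,
  −2k**3 − 10k**2 + 18k + 90 = (−2)(k**3 + 11k**2 + 39k + 45) + (12k**2 + 96k + 180)
  k**3 + 11k**2 + 39k + 45 = ((1/12)k + 1/4)(12k**2 + 96k + 180) + (0)
Last nonzero remainder: 12k**2 + 96k + 180. Dividing through by 12 gives the monic gcd k**2 + 8k + 15.
Cancel k**2 + 8k + 15 from numerator and denominator to get the reduced form.

(−2k + 6)/(k + 3)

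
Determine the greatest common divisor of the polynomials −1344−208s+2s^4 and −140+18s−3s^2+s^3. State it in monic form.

28+2s+s^2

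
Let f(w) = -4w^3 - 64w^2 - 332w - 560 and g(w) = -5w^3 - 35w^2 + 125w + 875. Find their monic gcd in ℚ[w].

w^2 + 12w + 35

Euclidean algorithm in ℚ[w]:
  -4w^3 - 64w^2 - 332w - 560 = (4/5)(-5w^3 - 35w^2 + 125w + 875) + (-36w^2 - 432w - 1260)
  -5w^3 - 35w^2 + 125w + 875 = ((5/36)w - 25/36)(-36w^2 - 432w - 1260) + (0)
Last nonzero remainder: -36w^2 - 432w - 1260. Dividing through by -36 gives the monic gcd w^2 + 12w + 35.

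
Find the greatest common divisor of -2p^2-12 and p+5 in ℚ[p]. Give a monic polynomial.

Repeated division with remainder:
  -2p^2-12 = (-2p+10)(p+5) + (-62)
  p+5 = (-(1/62)p-5/62)(-62) + (0)
The last nonzero remainder is the constant -62, so the polynomials are coprime and gcd = 1.

1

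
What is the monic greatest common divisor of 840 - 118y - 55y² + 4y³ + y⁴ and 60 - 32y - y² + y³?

-30 + y + y²

Apply the Euclidean algorithm:
  y⁴ + 4y³ - 55y² - 118y + 840 = (y + 5)(y³ - y² - 32y + 60) + (-18y² - 18y + 540)
  y³ - y² - 32y + 60 = (-(1/18)y + 1/9)(-18y² - 18y + 540) + (0)
Last nonzero remainder: -18y² - 18y + 540. Dividing through by -18 gives the monic gcd y² + y - 30.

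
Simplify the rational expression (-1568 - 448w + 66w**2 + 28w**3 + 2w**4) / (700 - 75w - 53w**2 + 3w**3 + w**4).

By polynomial division,
  2w**4 + 28w**3 + 66w**2 - 448w - 1568 = (2)(w**4 + 3w**3 - 53w**2 - 75w + 700) + (22w**3 + 172w**2 - 298w - 2968)
  w**4 + 3w**3 - 53w**2 - 75w + 700 = ((1/22)w - 53/242)(22w**3 + 172w**2 - 298w - 2968) + (-(216/121)w**2 - (648/121)w + 6048/121)
  22w**3 + 172w**2 - 298w - 2968 = (-(1331/108)w - 6413/108)(-(216/121)w**2 - (648/121)w + 6048/121) + (0)
Last nonzero remainder: -(216/121)w**2 - (648/121)w + 6048/121. Dividing through by -216/121 gives the monic gcd w**2 + 3w - 28.
Cancel w**2 + 3w - 28 from numerator and denominator to get the reduced form.

(56 + 22w + 2w**2)/(-25 + w**2)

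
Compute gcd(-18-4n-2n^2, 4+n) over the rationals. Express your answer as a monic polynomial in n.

Apply the Euclidean algorithm:
  -2n^2-4n-18 = (-2n+4)(n+4) + (-34)
  n+4 = (-(1/34)n-2/17)(-34) + (0)
The last nonzero remainder is the constant -34, so the polynomials are coprime and gcd = 1.

1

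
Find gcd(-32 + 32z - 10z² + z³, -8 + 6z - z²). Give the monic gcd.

Euclidean algorithm in ℚ[z]:
  z³ - 10z² + 32z - 32 = (-z + 4)(-z² + 6z - 8) + (0)
Last nonzero remainder: -z² + 6z - 8. Dividing through by -1 gives the monic gcd z² - 6z + 8.

8 - 6z + z²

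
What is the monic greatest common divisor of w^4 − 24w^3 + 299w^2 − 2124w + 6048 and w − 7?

Euclidean algorithm in ℚ[w]:
  w^4 − 24w^3 + 299w^2 − 2124w + 6048 = (w^3 − 17w^2 + 180w − 864)(w − 7) + (0)
The last nonzero remainder w − 7 is already monic.

w − 7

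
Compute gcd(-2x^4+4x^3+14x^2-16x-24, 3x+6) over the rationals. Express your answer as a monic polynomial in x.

x+2

By polynomial division,
  -2x^4+4x^3+14x^2-16x-24 = (-(2/3)x^3+(8/3)x^2-(2/3)x-4)(3x+6) + (0)
Last nonzero remainder: 3x+6. Dividing through by 3 gives the monic gcd x+2.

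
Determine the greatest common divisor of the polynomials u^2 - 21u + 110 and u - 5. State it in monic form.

By polynomial division,
  u^2 - 21u + 110 = (u - 16)(u - 5) + (30)
  u - 5 = ((1/30)u - 1/6)(30) + (0)
The last nonzero remainder is the constant 30, so the polynomials are coprime and gcd = 1.

1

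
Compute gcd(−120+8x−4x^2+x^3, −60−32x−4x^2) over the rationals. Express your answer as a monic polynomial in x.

1

Repeated division with remainder:
  x^3−4x^2+8x−120 = (−(1/4)x+3)(−4x^2−32x−60) + (89x+60)
  −4x^2−32x−60 = (−(4/89)x−2608/7921)(89x+60) + (−318780/7921)
  89x+60 = (−(704969/318780)x−7921/5313)(−318780/7921) + (0)
The last nonzero remainder is the constant −318780/7921, so the polynomials are coprime and gcd = 1.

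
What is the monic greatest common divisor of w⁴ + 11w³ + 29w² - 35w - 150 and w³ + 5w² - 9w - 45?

w² + 8w + 15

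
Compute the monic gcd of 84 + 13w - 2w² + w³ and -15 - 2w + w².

3 + w

By polynomial division,
  w³ - 2w² + 13w + 84 = (w)(w² - 2w - 15) + (28w + 84)
  w² - 2w - 15 = ((1/28)w - 5/28)(28w + 84) + (0)
Last nonzero remainder: 28w + 84. Dividing through by 28 gives the monic gcd w + 3.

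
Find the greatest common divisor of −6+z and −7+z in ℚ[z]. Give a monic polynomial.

Apply the Euclidean algorithm:
  z−6 = (z−7) + (1)
  z−7 = (z−7)(1) + (0)
The last nonzero remainder is the constant 1, so the polynomials are coprime and gcd = 1.

1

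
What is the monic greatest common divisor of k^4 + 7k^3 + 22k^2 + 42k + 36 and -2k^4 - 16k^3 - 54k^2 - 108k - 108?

By polynomial division,
  k^4 + 7k^3 + 22k^2 + 42k + 36 = (-1/2)(-2k^4 - 16k^3 - 54k^2 - 108k - 108) + (-k^3 - 5k^2 - 12k - 18)
  -2k^4 - 16k^3 - 54k^2 - 108k - 108 = (2k + 6)(-k^3 - 5k^2 - 12k - 18) + (0)
Last nonzero remainder: -k^3 - 5k^2 - 12k - 18. Dividing through by -1 gives the monic gcd k^3 + 5k^2 + 12k + 18.

k^3 + 5k^2 + 12k + 18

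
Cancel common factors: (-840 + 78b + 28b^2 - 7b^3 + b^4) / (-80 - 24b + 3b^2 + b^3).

(42 - 6b + b^2)/(4 + b)

Repeated division with remainder:
  b^4 - 7b^3 + 28b^2 + 78b - 840 = (b - 10)(b^3 + 3b^2 - 24b - 80) + (82b^2 - 82b - 1640)
  b^3 + 3b^2 - 24b - 80 = ((1/82)b + 2/41)(82b^2 - 82b - 1640) + (0)
Last nonzero remainder: 82b^2 - 82b - 1640. Dividing through by 82 gives the monic gcd b^2 - b - 20.
Cancel b^2 - b - 20 from numerator and denominator to get the reduced form.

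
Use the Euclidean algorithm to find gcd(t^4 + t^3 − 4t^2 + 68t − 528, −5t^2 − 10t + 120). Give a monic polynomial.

t^2 + 2t − 24

By polynomial division,
  t^4 + t^3 − 4t^2 + 68t − 528 = (−(1/5)t^2 + (1/5)t − 22/5)(−5t^2 − 10t + 120) + (0)
Last nonzero remainder: −5t^2 − 10t + 120. Dividing through by −5 gives the monic gcd t^2 + 2t − 24.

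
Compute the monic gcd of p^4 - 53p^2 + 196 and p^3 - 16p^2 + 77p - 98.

p^2 - 9p + 14

By polynomial division,
  p^4 - 53p^2 + 196 = (p + 16)(p^3 - 16p^2 + 77p - 98) + (126p^2 - 1134p + 1764)
  p^3 - 16p^2 + 77p - 98 = ((1/126)p - 1/18)(126p^2 - 1134p + 1764) + (0)
Last nonzero remainder: 126p^2 - 1134p + 1764. Dividing through by 126 gives the monic gcd p^2 - 9p + 14.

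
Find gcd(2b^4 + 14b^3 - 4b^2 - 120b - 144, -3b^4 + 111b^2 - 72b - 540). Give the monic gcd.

b^3 + 5b^2 - 12b - 36

Apply the Euclidean algorithm:
  2b^4 + 14b^3 - 4b^2 - 120b - 144 = (-2/3)(-3b^4 + 111b^2 - 72b - 540) + (14b^3 + 70b^2 - 168b - 504)
  -3b^4 + 111b^2 - 72b - 540 = (-(3/14)b + 15/14)(14b^3 + 70b^2 - 168b - 504) + (0)
Last nonzero remainder: 14b^3 + 70b^2 - 168b - 504. Dividing through by 14 gives the monic gcd b^3 + 5b^2 - 12b - 36.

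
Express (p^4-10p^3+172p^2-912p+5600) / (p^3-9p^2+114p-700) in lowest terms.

Euclidean algorithm in ℚ[p]:
  p^4-10p^3+172p^2-912p+5600 = (p-1)(p^3-9p^2+114p-700) + (49p^2-98p+4900)
  p^3-9p^2+114p-700 = ((1/49)p-1/7)(49p^2-98p+4900) + (0)
Last nonzero remainder: 49p^2-98p+4900. Dividing through by 49 gives the monic gcd p^2-2p+100.
Cancel p^2-2p+100 from numerator and denominator to get the reduced form.

(p^2-8p+56)/(p-7)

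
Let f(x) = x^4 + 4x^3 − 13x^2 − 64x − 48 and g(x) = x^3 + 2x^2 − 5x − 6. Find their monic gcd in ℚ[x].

x^2 + 4x + 3

Euclidean algorithm in ℚ[x]:
  x^4 + 4x^3 − 13x^2 − 64x − 48 = (x + 2)(x^3 + 2x^2 − 5x − 6) + (−12x^2 − 48x − 36)
  x^3 + 2x^2 − 5x − 6 = (−(1/12)x + 1/6)(−12x^2 − 48x − 36) + (0)
Last nonzero remainder: −12x^2 − 48x − 36. Dividing through by −12 gives the monic gcd x^2 + 4x + 3.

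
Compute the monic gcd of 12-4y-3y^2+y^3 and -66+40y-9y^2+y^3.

-3+y

By polynomial division,
  y^3-3y^2-4y+12 = (y^3-9y^2+40y-66) + (6y^2-44y+78)
  y^3-9y^2+40y-66 = ((1/6)y-5/18)(6y^2-44y+78) + ((133/9)y-133/3)
  6y^2-44y+78 = ((54/133)y-234/133)((133/9)y-133/3) + (0)
Last nonzero remainder: (133/9)y-133/3. Dividing through by 133/9 gives the monic gcd y-3.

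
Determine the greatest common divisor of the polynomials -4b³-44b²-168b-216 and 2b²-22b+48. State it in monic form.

Apply the Euclidean algorithm:
  -4b³-44b²-168b-216 = (-2b-44)(2b²-22b+48) + (-1040b+1896)
  2b²-22b+48 = (-(1/520)b+1193/67600)(-1040b+1896) + (122859/8450)
  -1040b+1896 = (-(8788000/122859)b+5340400/40953)(122859/8450) + (0)
The last nonzero remainder is the constant 122859/8450, so the polynomials are coprime and gcd = 1.

1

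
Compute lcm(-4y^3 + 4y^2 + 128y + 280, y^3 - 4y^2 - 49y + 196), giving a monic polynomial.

Euclidean algorithm in ℚ[y]:
  -4y^3 + 4y^2 + 128y + 280 = (-4)(y^3 - 4y^2 - 49y + 196) + (-12y^2 - 68y + 1064)
  y^3 - 4y^2 - 49y + 196 = (-(1/12)y + 29/36)(-12y^2 - 68y + 1064) + ((850/9)y - 5950/9)
  -12y^2 - 68y + 1064 = (-(54/425)y - 684/425)((850/9)y - 5950/9) + (0)
Last nonzero remainder: (850/9)y - 5950/9. Dividing through by 850/9 gives the monic gcd y - 7.
Then lcm(f, g) = f·g / gcd(f, g); expanding and making the result monic gives the answer.

y^5 + 2y^4 - 63y^3 - 138y^2 + 686y + 1960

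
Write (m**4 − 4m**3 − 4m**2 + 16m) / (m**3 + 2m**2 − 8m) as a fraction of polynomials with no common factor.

(m**2 − 2m − 8)/(m + 4)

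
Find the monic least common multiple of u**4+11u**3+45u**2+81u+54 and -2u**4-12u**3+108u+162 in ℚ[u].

u**5+8u**4+12u**3-54u**2-189u-162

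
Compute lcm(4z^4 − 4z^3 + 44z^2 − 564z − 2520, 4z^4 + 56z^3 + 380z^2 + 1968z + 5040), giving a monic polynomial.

z^6 + 11z^5 + 35z^4 − 45z^3 − 1926z^2 − 12636z − 22680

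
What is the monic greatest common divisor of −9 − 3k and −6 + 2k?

By polynomial division,
  −3k − 9 = (−3/2)(2k − 6) + (−18)
  2k − 6 = (−(1/9)k + 1/3)(−18) + (0)
The last nonzero remainder is the constant −18, so the polynomials are coprime and gcd = 1.

1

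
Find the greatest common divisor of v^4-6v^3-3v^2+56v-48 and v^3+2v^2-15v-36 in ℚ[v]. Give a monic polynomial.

Euclidean algorithm in ℚ[v]:
  v^4-6v^3-3v^2+56v-48 = (v-8)(v^3+2v^2-15v-36) + (28v^2-28v-336)
  v^3+2v^2-15v-36 = ((1/28)v+3/28)(28v^2-28v-336) + (0)
Last nonzero remainder: 28v^2-28v-336. Dividing through by 28 gives the monic gcd v^2-v-12.

v^2-v-12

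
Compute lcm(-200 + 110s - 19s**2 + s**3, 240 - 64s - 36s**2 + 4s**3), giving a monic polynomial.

By polynomial division,
  s**3 - 19s**2 + 110s - 200 = (1/4)(4s**3 - 36s**2 - 64s + 240) + (-10s**2 + 126s - 260)
  4s**3 - 36s**2 - 64s + 240 = (-(2/5)s - 36/25)(-10s**2 + 126s - 260) + ((336/25)s - 672/5)
  -10s**2 + 126s - 260 = (-(125/168)s + 325/168)((336/25)s - 672/5) + (0)
Last nonzero remainder: (336/25)s - 672/5. Dividing through by 336/25 gives the monic gcd s - 10.
Then lcm(f, g) = f·g / gcd(f, g); expanding and making the result monic gives the answer.

1200 - 860s + 24s**2 + 85s**3 - 18s**4 + s**5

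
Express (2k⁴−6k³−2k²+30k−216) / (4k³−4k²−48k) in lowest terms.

(k²−2k+9)/(2k)

Euclidean algorithm in ℚ[k]:
  2k⁴−6k³−2k²+30k−216 = ((1/2)k−1)(4k³−4k²−48k) + (18k²−18k−216)
  4k³−4k²−48k = ((2/9)k)(18k²−18k−216) + (0)
Last nonzero remainder: 18k²−18k−216. Dividing through by 18 gives the monic gcd k²−k−12.
Cancel k²−k−12 from numerator and denominator to get the reduced form.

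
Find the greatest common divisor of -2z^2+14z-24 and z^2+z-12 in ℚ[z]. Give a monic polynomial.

By polynomial division,
  -2z^2+14z-24 = (-2)(z^2+z-12) + (16z-48)
  z^2+z-12 = ((1/16)z+1/4)(16z-48) + (0)
Last nonzero remainder: 16z-48. Dividing through by 16 gives the monic gcd z-3.

z-3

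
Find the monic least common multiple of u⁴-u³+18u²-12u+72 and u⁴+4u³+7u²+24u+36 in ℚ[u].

u⁶+4u⁵+19u⁴+72u³+120u²+288u+432

Apply the Euclidean algorithm:
  u⁴-u³+18u²-12u+72 = (u⁴+4u³+7u²+24u+36) + (-5u³+11u²-36u+36)
  u⁴+4u³+7u²+24u+36 = (-(1/5)u-31/25)(-5u³+11u²-36u+36) + ((336/25)u²-(336/25)u+2016/25)
  -5u³+11u²-36u+36 = (-(125/336)u+25/56)((336/25)u²-(336/25)u+2016/25) + (0)
Last nonzero remainder: (336/25)u²-(336/25)u+2016/25. Dividing through by 336/25 gives the monic gcd u²-u+6.
Then lcm(f, g) = f·g / gcd(f, g); expanding and making the result monic gives the answer.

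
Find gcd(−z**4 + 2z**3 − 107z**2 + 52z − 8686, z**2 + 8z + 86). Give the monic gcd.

z**2 + 8z + 86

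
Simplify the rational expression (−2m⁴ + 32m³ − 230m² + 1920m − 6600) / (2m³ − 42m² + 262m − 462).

Apply the Euclidean algorithm:
  −2m⁴ + 32m³ − 230m² + 1920m − 6600 = (−m − 5)(2m³ − 42m² + 262m − 462) + (−178m² + 2768m − 8910)
  2m³ − 42m² + 262m − 462 = (−(1/89)m + 485/7921)(−178m² + 2768m − 8910) + (−(60168/7921)m + 661848/7921)
  −178m² + 2768m − 8910 = ((704969/30084)m − 1069335/10028)(−(60168/7921)m + 661848/7921) + (0)
Last nonzero remainder: −(60168/7921)m + 661848/7921. Dividing through by −60168/7921 gives the monic gcd m − 11.
Cancel m − 11 from numerator and denominator to get the reduced form.

(−m³ + 5m² − 60m + 300)/(m² − 10m + 21)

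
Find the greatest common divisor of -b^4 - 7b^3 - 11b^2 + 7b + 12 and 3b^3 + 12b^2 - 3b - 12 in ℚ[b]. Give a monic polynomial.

Euclidean algorithm in ℚ[b]:
  -b^4 - 7b^3 - 11b^2 + 7b + 12 = (-(1/3)b - 1)(3b^3 + 12b^2 - 3b - 12) + (0)
Last nonzero remainder: 3b^3 + 12b^2 - 3b - 12. Dividing through by 3 gives the monic gcd b^3 + 4b^2 - b - 4.

b^3 + 4b^2 - b - 4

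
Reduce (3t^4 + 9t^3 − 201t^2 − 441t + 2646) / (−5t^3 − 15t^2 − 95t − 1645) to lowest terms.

(−3t^3 + 12t^2 + 117t − 378)/(5t^2 − 20t + 235)

Repeated division with remainder:
  3t^4 + 9t^3 − 201t^2 − 441t + 2646 = (−(3/5)t)(−5t^3 − 15t^2 − 95t − 1645) + (−258t^2 − 1428t + 2646)
  −5t^3 − 15t^2 − 95t − 1645 = ((5/258)t − 545/11094)(−258t^2 − 1428t + 2646) + (−(400180/1849)t − 2801260/1849)
  −258t^2 − 1428t + 2646 = ((238521/200090)t − 349461/200090)(−(400180/1849)t − 2801260/1849) + (0)
Last nonzero remainder: −(400180/1849)t − 2801260/1849. Dividing through by −400180/1849 gives the monic gcd t + 7.
Cancel t + 7 from numerator and denominator to get the reduced form.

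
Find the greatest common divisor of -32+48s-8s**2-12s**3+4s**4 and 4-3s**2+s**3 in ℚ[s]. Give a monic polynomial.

4-4s+s**2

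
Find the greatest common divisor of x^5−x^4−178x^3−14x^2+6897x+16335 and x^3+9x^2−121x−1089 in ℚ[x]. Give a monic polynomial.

x^2−121

By polynomial division,
  x^5−x^4−178x^3−14x^2+6897x+16335 = (x^2−10x+33)(x^3+9x^2−121x−1089) + (−432x^2+52272)
  x^3+9x^2−121x−1089 = (−(1/432)x−1/48)(−432x^2+52272) + (0)
Last nonzero remainder: −432x^2+52272. Dividing through by −432 gives the monic gcd x^2−121.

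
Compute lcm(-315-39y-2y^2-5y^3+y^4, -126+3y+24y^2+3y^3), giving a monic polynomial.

Apply the Euclidean algorithm:
  y^4-5y^3-2y^2-39y-315 = ((1/3)y-13/3)(3y^3+24y^2+3y-126) + (101y^2+16y-861)
  3y^3+24y^2+3y-126 = ((3/101)y+2376/10201)(101y^2+16y-861) + ((253470/10201)y+760410/10201)
  101y^2+16y-861 = ((1030301/253470)y-418241/36210)((253470/10201)y+760410/10201) + (0)
Last nonzero remainder: (253470/10201)y+760410/10201. Dividing through by 253470/10201 gives the monic gcd y+3.
Then lcm(f, g) = f·g / gcd(f, g); expanding and making the result monic gives the answer.

4410-1029y-482y^2+21y^3-41y^4+y^6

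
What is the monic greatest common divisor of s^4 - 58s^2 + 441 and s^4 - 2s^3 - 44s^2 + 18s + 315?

Apply the Euclidean algorithm:
  s^4 - 58s^2 + 441 = (s^4 - 2s^3 - 44s^2 + 18s + 315) + (2s^3 - 14s^2 - 18s + 126)
  s^4 - 2s^3 - 44s^2 + 18s + 315 = ((1/2)s + 5/2)(2s^3 - 14s^2 - 18s + 126) + (0)
Last nonzero remainder: 2s^3 - 14s^2 - 18s + 126. Dividing through by 2 gives the monic gcd s^3 - 7s^2 - 9s + 63.

s^3 - 7s^2 - 9s + 63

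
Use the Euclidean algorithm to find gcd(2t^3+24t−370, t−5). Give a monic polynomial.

t−5

Apply the Euclidean algorithm:
  2t^3+24t−370 = (2t^2+10t+74)(t−5) + (0)
The last nonzero remainder t−5 is already monic.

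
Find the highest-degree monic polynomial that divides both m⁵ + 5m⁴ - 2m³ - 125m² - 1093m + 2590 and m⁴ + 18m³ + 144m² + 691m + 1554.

m³ + 12m² + 72m + 259

Apply the Euclidean algorithm:
  m⁵ + 5m⁴ - 2m³ - 125m² - 1093m + 2590 = (m - 13)(m⁴ + 18m³ + 144m² + 691m + 1554) + (88m³ + 1056m² + 6336m + 22792)
  m⁴ + 18m³ + 144m² + 691m + 1554 = ((1/88)m + 3/44)(88m³ + 1056m² + 6336m + 22792) + (0)
Last nonzero remainder: 88m³ + 1056m² + 6336m + 22792. Dividing through by 88 gives the monic gcd m³ + 12m² + 72m + 259.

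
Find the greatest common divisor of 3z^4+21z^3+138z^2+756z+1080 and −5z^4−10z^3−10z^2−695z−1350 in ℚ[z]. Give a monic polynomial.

Euclidean algorithm in ℚ[z]:
  3z^4+21z^3+138z^2+756z+1080 = (−3/5)(−5z^4−10z^3−10z^2−695z−1350) + (15z^3+132z^2+339z+270)
  −5z^4−10z^3−10z^2−695z−1350 = (−(1/3)z+34/15)(15z^3+132z^2+339z+270) + (−(981/5)z^2−(6867/5)z−1962)
  15z^3+132z^2+339z+270 = (−(25/327)z−15/109)(−(981/5)z^2−(6867/5)z−1962) + (0)
Last nonzero remainder: −(981/5)z^2−(6867/5)z−1962. Dividing through by −981/5 gives the monic gcd z^2+7z+10.

z^2+7z+10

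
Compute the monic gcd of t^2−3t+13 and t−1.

1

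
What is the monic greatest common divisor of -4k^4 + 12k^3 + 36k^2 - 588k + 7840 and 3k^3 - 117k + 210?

Apply the Euclidean algorithm:
  -4k^4 + 12k^3 + 36k^2 - 588k + 7840 = (-(4/3)k + 4)(3k^3 - 117k + 210) + (-120k^2 + 160k + 7000)
  3k^3 - 117k + 210 = (-(1/40)k - 1/30)(-120k^2 + 160k + 7000) + ((190/3)k + 1330/3)
  -120k^2 + 160k + 7000 = (-(36/19)k + 300/19)((190/3)k + 1330/3) + (0)
Last nonzero remainder: (190/3)k + 1330/3. Dividing through by 190/3 gives the monic gcd k + 7.

k + 7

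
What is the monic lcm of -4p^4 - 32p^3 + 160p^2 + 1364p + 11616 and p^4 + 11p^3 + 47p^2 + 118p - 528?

p^6 + 14p^5 - 8p^4 - 709p^3 - 4310p^2 - 11968p + 46464

Euclidean algorithm in ℚ[p]:
  -4p^4 - 32p^3 + 160p^2 + 1364p + 11616 = (-4)(p^4 + 11p^3 + 47p^2 + 118p - 528) + (12p^3 + 348p^2 + 1836p + 9504)
  p^4 + 11p^3 + 47p^2 + 118p - 528 = ((1/12)p - 3/2)(12p^3 + 348p^2 + 1836p + 9504) + (416p^2 + 2080p + 13728)
  12p^3 + 348p^2 + 1836p + 9504 = ((3/104)p + 9/13)(416p^2 + 2080p + 13728) + (0)
Last nonzero remainder: 416p^2 + 2080p + 13728. Dividing through by 416 gives the monic gcd p^2 + 5p + 33.
Then lcm(f, g) = f·g / gcd(f, g); expanding and making the result monic gives the answer.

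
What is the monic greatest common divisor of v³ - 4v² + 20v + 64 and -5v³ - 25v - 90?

v + 2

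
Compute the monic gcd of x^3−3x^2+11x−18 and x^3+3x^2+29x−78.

Repeated division with remainder:
  x^3−3x^2+11x−18 = (x^3+3x^2+29x−78) + (−6x^2−18x+60)
  x^3+3x^2+29x−78 = (−(1/6)x)(−6x^2−18x+60) + (39x−78)
  −6x^2−18x+60 = (−(2/13)x−10/13)(39x−78) + (0)
Last nonzero remainder: 39x−78. Dividing through by 39 gives the monic gcd x−2.

x−2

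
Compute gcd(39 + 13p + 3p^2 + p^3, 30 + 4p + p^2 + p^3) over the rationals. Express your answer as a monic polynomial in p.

3 + p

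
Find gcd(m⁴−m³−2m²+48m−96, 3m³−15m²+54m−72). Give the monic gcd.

m³−5m²+18m−24

By polynomial division,
  m⁴−m³−2m²+48m−96 = ((1/3)m+4/3)(3m³−15m²+54m−72) + (0)
Last nonzero remainder: 3m³−15m²+54m−72. Dividing through by 3 gives the monic gcd m³−5m²+18m−24.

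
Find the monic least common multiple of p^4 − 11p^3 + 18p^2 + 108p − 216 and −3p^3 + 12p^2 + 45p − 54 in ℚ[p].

Repeated division with remainder:
  p^4 − 11p^3 + 18p^2 + 108p − 216 = (−(1/3)p + 7/3)(−3p^3 + 12p^2 + 45p − 54) + (5p^2 − 15p − 90)
  −3p^3 + 12p^2 + 45p − 54 = (−(3/5)p + 3/5)(5p^2 − 15p − 90) + (0)
Last nonzero remainder: 5p^2 − 15p − 90. Dividing through by 5 gives the monic gcd p^2 − 3p − 18.
Then lcm(f, g) = f·g / gcd(f, g); expanding and making the result monic gives the answer.

p^5 − 12p^4 + 29p^3 + 90p^2 − 324p + 216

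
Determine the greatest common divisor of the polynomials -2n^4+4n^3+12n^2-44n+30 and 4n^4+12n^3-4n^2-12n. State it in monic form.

n^2+2n-3

By polynomial division,
  -2n^4+4n^3+12n^2-44n+30 = (-1/2)(4n^4+12n^3-4n^2-12n) + (10n^3+10n^2-50n+30)
  4n^4+12n^3-4n^2-12n = ((2/5)n+4/5)(10n^3+10n^2-50n+30) + (8n^2+16n-24)
  10n^3+10n^2-50n+30 = ((5/4)n-5/4)(8n^2+16n-24) + (0)
Last nonzero remainder: 8n^2+16n-24. Dividing through by 8 gives the monic gcd n^2+2n-3.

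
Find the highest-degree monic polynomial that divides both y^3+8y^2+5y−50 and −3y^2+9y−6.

By polynomial division,
  y^3+8y^2+5y−50 = (−(1/3)y−11/3)(−3y^2+9y−6) + (36y−72)
  −3y^2+9y−6 = (−(1/12)y+1/12)(36y−72) + (0)
Last nonzero remainder: 36y−72. Dividing through by 36 gives the monic gcd y−2.

y−2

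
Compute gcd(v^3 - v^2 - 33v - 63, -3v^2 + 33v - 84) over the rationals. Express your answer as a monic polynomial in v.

v - 7

Repeated division with remainder:
  v^3 - v^2 - 33v - 63 = (-(1/3)v - 10/3)(-3v^2 + 33v - 84) + (49v - 343)
  -3v^2 + 33v - 84 = (-(3/49)v + 12/49)(49v - 343) + (0)
Last nonzero remainder: 49v - 343. Dividing through by 49 gives the monic gcd v - 7.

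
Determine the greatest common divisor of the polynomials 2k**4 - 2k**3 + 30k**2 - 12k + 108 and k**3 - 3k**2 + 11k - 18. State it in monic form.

k**2 - k + 9

Repeated division with remainder:
  2k**4 - 2k**3 + 30k**2 - 12k + 108 = (2k + 4)(k**3 - 3k**2 + 11k - 18) + (20k**2 - 20k + 180)
  k**3 - 3k**2 + 11k - 18 = ((1/20)k - 1/10)(20k**2 - 20k + 180) + (0)
Last nonzero remainder: 20k**2 - 20k + 180. Dividing through by 20 gives the monic gcd k**2 - k + 9.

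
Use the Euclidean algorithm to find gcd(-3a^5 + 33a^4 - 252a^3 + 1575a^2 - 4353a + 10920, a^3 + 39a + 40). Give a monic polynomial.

a^2 - a + 40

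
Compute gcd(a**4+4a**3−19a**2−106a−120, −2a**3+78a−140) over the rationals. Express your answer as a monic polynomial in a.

Repeated division with remainder:
  a**4+4a**3−19a**2−106a−120 = (−(1/2)a−2)(−2a**3+78a−140) + (20a**2−20a−400)
  −2a**3+78a−140 = (−(1/10)a−1/10)(20a**2−20a−400) + (36a−180)
  20a**2−20a−400 = ((5/9)a+20/9)(36a−180) + (0)
Last nonzero remainder: 36a−180. Dividing through by 36 gives the monic gcd a−5.

a−5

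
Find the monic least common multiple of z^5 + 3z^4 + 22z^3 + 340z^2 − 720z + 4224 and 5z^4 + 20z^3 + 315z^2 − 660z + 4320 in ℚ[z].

Apply the Euclidean algorithm:
  z^5 + 3z^4 + 22z^3 + 340z^2 − 720z + 4224 = ((1/5)z − 1/5)(5z^4 + 20z^3 + 315z^2 − 660z + 4320) + (−37z^3 + 535z^2 − 1716z + 5088)
  5z^4 + 20z^3 + 315z^2 − 660z + 4320 = (−(5/37)z − 3415/1369)(−37z^3 + 535z^2 − 1716z + 5088) + ((1940800/1369)z^2 − (5822400/1369)z + 23289600/1369)
  −37z^3 + 535z^2 − 1716z + 5088 = (−(50653/1940800)z + 72557/242600)((1940800/1369)z^2 − (5822400/1369)z + 23289600/1369) + (0)
Last nonzero remainder: (1940800/1369)z^2 − (5822400/1369)z + 23289600/1369. Dividing through by 1940800/1369 gives the monic gcd z^2 − 3z + 12.
Then lcm(f, g) = f·g / gcd(f, g); expanding and making the result monic gives the answer.

z^7 + 10z^6 + 115z^5 + 710z^4 + 3244z^3 + 23664z^2 − 22272z + 304128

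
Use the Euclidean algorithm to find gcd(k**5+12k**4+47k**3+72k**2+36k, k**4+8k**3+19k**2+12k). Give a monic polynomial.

k**3+4k**2+3k

Apply the Euclidean algorithm:
  k**5+12k**4+47k**3+72k**2+36k = (k+4)(k**4+8k**3+19k**2+12k) + (−4k**3−16k**2−12k)
  k**4+8k**3+19k**2+12k = (−(1/4)k−1)(−4k**3−16k**2−12k) + (0)
Last nonzero remainder: −4k**3−16k**2−12k. Dividing through by −4 gives the monic gcd k**3+4k**2+3k.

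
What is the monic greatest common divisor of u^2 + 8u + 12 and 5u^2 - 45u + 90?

Repeated division with remainder:
  u^2 + 8u + 12 = (1/5)(5u^2 - 45u + 90) + (17u - 6)
  5u^2 - 45u + 90 = ((5/17)u - 735/289)(17u - 6) + (21600/289)
  17u - 6 = ((4913/21600)u - 289/3600)(21600/289) + (0)
The last nonzero remainder is the constant 21600/289, so the polynomials are coprime and gcd = 1.

1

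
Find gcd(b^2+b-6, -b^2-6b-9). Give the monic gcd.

b+3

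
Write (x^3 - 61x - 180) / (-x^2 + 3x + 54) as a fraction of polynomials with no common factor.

By polynomial division,
  x^3 - 61x - 180 = (-x - 3)(-x^2 + 3x + 54) + (2x - 18)
  -x^2 + 3x + 54 = (-(1/2)x - 3)(2x - 18) + (0)
Last nonzero remainder: 2x - 18. Dividing through by 2 gives the monic gcd x - 9.
Cancel x - 9 from numerator and denominator to get the reduced form.

(-x^2 - 9x - 20)/(x + 6)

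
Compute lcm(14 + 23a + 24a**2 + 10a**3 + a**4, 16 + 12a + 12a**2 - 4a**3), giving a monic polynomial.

-56 - 78a - 73a**2 - 16a**3 + 6a**4 + a**5

Apply the Euclidean algorithm:
  a**4 + 10a**3 + 24a**2 + 23a + 14 = (-(1/4)a - 13/4)(-4a**3 + 12a**2 + 12a + 16) + (66a**2 + 66a + 66)
  -4a**3 + 12a**2 + 12a + 16 = (-(2/33)a + 8/33)(66a**2 + 66a + 66) + (0)
Last nonzero remainder: 66a**2 + 66a + 66. Dividing through by 66 gives the monic gcd a**2 + a + 1.
Then lcm(f, g) = f·g / gcd(f, g); expanding and making the result monic gives the answer.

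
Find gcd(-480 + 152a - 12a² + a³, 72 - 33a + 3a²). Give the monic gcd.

Repeated division with remainder:
  a³ - 12a² + 152a - 480 = ((1/3)a - 1/3)(3a² - 33a + 72) + (117a - 456)
  3a² - 33a + 72 = ((1/39)a - 277/1521)(117a - 456) + (-5600/507)
  117a - 456 = (-(59319/5600)a + 28899/700)(-5600/507) + (0)
The last nonzero remainder is the constant -5600/507, so the polynomials are coprime and gcd = 1.

1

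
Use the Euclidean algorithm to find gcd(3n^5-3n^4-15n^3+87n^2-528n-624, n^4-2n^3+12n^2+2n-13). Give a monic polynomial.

n^3-n^2+11n+13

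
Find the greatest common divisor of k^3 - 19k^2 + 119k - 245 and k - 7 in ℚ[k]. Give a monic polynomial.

k - 7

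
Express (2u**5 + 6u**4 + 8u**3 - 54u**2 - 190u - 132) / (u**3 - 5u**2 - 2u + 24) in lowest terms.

Apply the Euclidean algorithm:
  2u**5 + 6u**4 + 8u**3 - 54u**2 - 190u - 132 = (2u**2 + 16u + 92)(u**3 - 5u**2 - 2u + 24) + (390u**2 - 390u - 2340)
  u**3 - 5u**2 - 2u + 24 = ((1/390)u - 2/195)(390u**2 - 390u - 2340) + (0)
Last nonzero remainder: 390u**2 - 390u - 2340. Dividing through by 390 gives the monic gcd u**2 - u - 6.
Cancel u**2 - u - 6 from numerator and denominator to get the reduced form.

(2u**3 + 8u**2 + 28u + 22)/(u - 4)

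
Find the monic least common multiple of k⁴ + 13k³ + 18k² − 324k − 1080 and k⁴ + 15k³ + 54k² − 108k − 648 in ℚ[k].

k⁵ + 10k⁴ − 21k³ − 378k² − 108k + 3240

Euclidean algorithm in ℚ[k]:
  k⁴ + 13k³ + 18k² − 324k − 1080 = (k⁴ + 15k³ + 54k² − 108k − 648) + (−2k³ − 36k² − 216k − 432)
  k⁴ + 15k³ + 54k² − 108k − 648 = (−(1/2)k + 3/2)(−2k³ − 36k² − 216k − 432) + (0)
Last nonzero remainder: −2k³ − 36k² − 216k − 432. Dividing through by −2 gives the monic gcd k³ + 18k² + 108k + 216.
Then lcm(f, g) = f·g / gcd(f, g); expanding and making the result monic gives the answer.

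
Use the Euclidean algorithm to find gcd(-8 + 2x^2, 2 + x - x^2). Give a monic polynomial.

By polynomial division,
  2x^2 - 8 = (-2)(-x^2 + x + 2) + (2x - 4)
  -x^2 + x + 2 = (-(1/2)x - 1/2)(2x - 4) + (0)
Last nonzero remainder: 2x - 4. Dividing through by 2 gives the monic gcd x - 2.

-2 + x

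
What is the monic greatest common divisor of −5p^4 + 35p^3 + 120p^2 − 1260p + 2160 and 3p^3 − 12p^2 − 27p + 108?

Euclidean algorithm in ℚ[p]:
  −5p^4 + 35p^3 + 120p^2 − 1260p + 2160 = (−(5/3)p + 5)(3p^3 − 12p^2 − 27p + 108) + (135p^2 − 945p + 1620)
  3p^3 − 12p^2 − 27p + 108 = ((1/45)p + 1/15)(135p^2 − 945p + 1620) + (0)
Last nonzero remainder: 135p^2 − 945p + 1620. Dividing through by 135 gives the monic gcd p^2 − 7p + 12.

p^2 − 7p + 12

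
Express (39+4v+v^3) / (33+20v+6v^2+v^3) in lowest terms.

By polynomial division,
  v^3+4v+39 = (v^3+6v^2+20v+33) + (−6v^2−16v+6)
  v^3+6v^2+20v+33 = (−(1/6)v−5/9)(−6v^2−16v+6) + ((109/9)v+109/3)
  −6v^2−16v+6 = (−(54/109)v+18/109)((109/9)v+109/3) + (0)
Last nonzero remainder: (109/9)v+109/3. Dividing through by 109/9 gives the monic gcd v+3.
Cancel v+3 from numerator and denominator to get the reduced form.

(13−3v+v^2)/(11+3v+v^2)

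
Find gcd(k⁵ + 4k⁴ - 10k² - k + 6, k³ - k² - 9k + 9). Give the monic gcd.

Euclidean algorithm in ℚ[k]:
  k⁵ + 4k⁴ - 10k² - k + 6 = (k² + 5k + 14)(k³ - k² - 9k + 9) + (40k² + 80k - 120)
  k³ - k² - 9k + 9 = ((1/40)k - 3/40)(40k² + 80k - 120) + (0)
Last nonzero remainder: 40k² + 80k - 120. Dividing through by 40 gives the monic gcd k² + 2k - 3.

k² + 2k - 3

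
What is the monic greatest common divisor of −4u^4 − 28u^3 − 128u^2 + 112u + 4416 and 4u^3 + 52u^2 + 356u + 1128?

By polynomial division,
  −4u^4 − 28u^3 − 128u^2 + 112u + 4416 = (−u + 6)(4u^3 + 52u^2 + 356u + 1128) + (−84u^2 − 896u − 2352)
  4u^3 + 52u^2 + 356u + 1128 = (−(1/21)u − 1/9)(−84u^2 − 896u − 2352) + ((1300/9)u + 2600/3)
  −84u^2 − 896u − 2352 = (−(189/325)u − 882/325)((1300/9)u + 2600/3) + (0)
Last nonzero remainder: (1300/9)u + 2600/3. Dividing through by 1300/9 gives the monic gcd u + 6.

u + 6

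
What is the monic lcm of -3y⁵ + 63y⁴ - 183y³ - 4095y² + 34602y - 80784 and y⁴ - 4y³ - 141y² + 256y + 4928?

y⁷ - 6y⁶ - 198y⁵ + 1104y⁴ + 12357y³ - 69642y² - 241984y + 1507968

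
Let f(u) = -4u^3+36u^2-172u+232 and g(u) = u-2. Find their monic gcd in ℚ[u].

u-2

By polynomial division,
  -4u^3+36u^2-172u+232 = (-4u^2+28u-116)(u-2) + (0)
The last nonzero remainder u-2 is already monic.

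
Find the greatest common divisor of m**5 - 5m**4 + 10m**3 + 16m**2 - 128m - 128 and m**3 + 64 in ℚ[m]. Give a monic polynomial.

By polynomial division,
  m**5 - 5m**4 + 10m**3 + 16m**2 - 128m - 128 = (m**2 - 5m + 10)(m**3 + 64) + (-48m**2 + 192m - 768)
  m**3 + 64 = (-(1/48)m - 1/12)(-48m**2 + 192m - 768) + (0)
Last nonzero remainder: -48m**2 + 192m - 768. Dividing through by -48 gives the monic gcd m**2 - 4m + 16.

m**2 - 4m + 16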